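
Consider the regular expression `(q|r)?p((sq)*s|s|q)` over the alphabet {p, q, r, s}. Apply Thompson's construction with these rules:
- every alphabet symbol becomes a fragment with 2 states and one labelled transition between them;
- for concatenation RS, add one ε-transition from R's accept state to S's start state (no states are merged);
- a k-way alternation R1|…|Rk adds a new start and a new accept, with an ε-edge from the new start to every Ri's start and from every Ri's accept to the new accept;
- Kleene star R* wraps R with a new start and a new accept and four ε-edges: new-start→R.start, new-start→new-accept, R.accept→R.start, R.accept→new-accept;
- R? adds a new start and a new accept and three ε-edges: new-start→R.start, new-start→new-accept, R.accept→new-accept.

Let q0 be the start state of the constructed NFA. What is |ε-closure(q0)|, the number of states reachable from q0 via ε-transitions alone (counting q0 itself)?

6

Let C(F) = |ε-closure(F.start)| within fragment F, and note whether F accepts ε. Symbol fragments have C = 1 and do not accept ε. Then:
  q|r → C = 1 + 1 + 1 = 3 (the new accept is not ε-reachable since no branch accepts ε)
  (q|r)? → C = 1 (new start) + 3 (body) + 1 (new accept, via ε) = 5
  sq → same as the first factor's closure: C = 1
  (sq)* → the star's fresh start ε-reaches both the body's start and the fresh accept: C = 2 + 1 = 3
  (sq)*s → C = 3 + 1 = 4 (closure spills across the concat boundary because the left factor accepts ε)
  (sq)*s|s|q → C = 1 + 4 + 1 + 1 = 7 (the new accept is not ε-reachable since no branch accepts ε)
  (q|r)?p((sq)*s|s|q) → the left operand accepts ε, so the closure extends into the next operand (via the concat ε-link); C = 5 + 1 = 6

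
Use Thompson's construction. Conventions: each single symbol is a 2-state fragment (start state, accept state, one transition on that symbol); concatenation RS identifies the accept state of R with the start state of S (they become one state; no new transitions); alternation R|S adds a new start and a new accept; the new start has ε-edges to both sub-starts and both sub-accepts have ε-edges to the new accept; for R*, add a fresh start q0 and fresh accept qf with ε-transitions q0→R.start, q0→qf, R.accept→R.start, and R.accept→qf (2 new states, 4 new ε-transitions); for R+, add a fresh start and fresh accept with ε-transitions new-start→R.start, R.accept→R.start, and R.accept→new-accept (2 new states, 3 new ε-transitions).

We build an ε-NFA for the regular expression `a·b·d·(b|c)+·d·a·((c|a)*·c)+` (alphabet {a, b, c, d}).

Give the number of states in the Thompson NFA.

Bottom-up over the parse tree:
Each of the 10 symbol leaves contributes a 2-state fragment.
  b|c = 6 states
  (b|c)+ = 8 states
  c|a = 6 states
  (c|a)* = 8 states
  (c|a)*·c = 9 states
  ((c|a)*·c)+ = 11 states
  a·b·d·(b|c)+·d·a·((c|a)*·c)+ = 23 states

23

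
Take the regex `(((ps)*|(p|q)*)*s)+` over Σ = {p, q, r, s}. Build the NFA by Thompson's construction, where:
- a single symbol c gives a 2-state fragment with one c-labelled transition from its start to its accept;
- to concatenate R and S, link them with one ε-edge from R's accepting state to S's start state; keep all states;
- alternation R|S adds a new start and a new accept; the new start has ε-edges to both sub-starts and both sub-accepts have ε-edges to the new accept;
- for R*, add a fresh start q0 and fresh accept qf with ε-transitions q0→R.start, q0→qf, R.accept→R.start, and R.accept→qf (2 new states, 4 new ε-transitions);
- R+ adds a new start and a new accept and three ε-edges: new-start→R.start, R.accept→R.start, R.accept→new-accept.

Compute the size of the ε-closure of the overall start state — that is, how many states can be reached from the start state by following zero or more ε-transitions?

14

Let C(F) = |ε-closure(F.start)| within fragment F, and note whether F accepts ε. Symbol fragments have C = 1 and do not accept ε. Then:
  ps — C equals the left operand's closure size = 1 (its accept is not ε-reachable, so the closure stops there)
  (ps)* — new start has ε-edges to the inner start and to the new accept, so C = 2 + 1 = 3
  p|q — new start ε-reaches every alternative's start; none of them accept ε, so the new accept is not reached: C = 1 + 1 + 1 = 3
  (p|q)* — new start has ε-edges to the inner start and to the new accept, so C = 2 + 3 = 5
  (ps)*|(p|q)* — new start ε-reaches every alternative's start; at least one alternative accepts ε, so the union's new accept is reached too: C = 1 + 3 + 5 + 1 = 10
  ((ps)*|(p|q)*)* — new start has ε-edges to the inner start and to the new accept, so C = 2 + 10 = 12
  ((ps)*|(p|q)*)*s — C = 12 + 1 = 13 (closure spills across the concat boundary because the left factor accepts ε)
  (((ps)*|(p|q)*)*s)+ — C = 1 + 13 = 14 (the body doesn't accept ε, so the new accept is not reached)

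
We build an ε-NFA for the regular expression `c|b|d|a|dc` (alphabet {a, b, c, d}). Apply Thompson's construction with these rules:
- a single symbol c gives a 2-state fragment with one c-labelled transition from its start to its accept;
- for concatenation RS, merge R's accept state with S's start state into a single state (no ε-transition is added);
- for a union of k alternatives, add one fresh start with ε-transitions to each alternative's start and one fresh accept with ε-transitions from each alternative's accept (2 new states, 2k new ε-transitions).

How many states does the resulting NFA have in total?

Recursing over subexpressions:
Each of the 6 symbol leaves contributes a 2-state fragment.
  dc — 3 states
  c|b|d|a|dc — 13 states

13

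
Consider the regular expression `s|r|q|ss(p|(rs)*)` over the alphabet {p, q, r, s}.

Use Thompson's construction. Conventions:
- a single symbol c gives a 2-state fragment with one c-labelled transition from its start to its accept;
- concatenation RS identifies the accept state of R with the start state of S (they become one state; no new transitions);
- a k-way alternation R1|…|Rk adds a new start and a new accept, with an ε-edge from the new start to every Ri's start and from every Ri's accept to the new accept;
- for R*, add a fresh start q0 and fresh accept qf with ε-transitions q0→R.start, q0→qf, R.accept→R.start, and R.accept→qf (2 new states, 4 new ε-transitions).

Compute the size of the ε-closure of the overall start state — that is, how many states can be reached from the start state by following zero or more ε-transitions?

Compute the ε-closure size of each fragment's start state recursively; a symbol fragment's start has no outgoing ε-edge, so its closure is just itself (size 1).
  rs : C equals the left operand's closure size = 1 (its accept is not ε-reachable, so the closure stops there)
  (rs)* : C = 1 (new start) + 1 (body) + 1 (new accept) = 3
  p|(rs)* : new start ε-reaches every alternative's start; at least one alternative accepts ε, so the union's new accept is reached too: C = 1 + 1 + 3 + 1 = 6
  ss(p|(rs)*) : same as the first factor's closure: C = 1
  s|r|q|ss(p|(rs)*) : new start ε-reaches every alternative's start; none of them accept ε, so the new accept is not reached: C = 1 + 1 + 1 + 1 + 1 = 5

5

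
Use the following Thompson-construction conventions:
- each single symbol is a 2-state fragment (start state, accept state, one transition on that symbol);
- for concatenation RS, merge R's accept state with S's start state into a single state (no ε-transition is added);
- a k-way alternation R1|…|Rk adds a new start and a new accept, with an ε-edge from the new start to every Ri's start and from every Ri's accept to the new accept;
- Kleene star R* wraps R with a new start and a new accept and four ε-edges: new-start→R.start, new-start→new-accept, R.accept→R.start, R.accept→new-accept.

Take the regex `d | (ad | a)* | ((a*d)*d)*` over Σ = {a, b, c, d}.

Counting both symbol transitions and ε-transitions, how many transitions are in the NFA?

33

Per subexpression:
Each of the 7 symbol leaves contributes 1 transition (1 symbol, 0 ε).
  ad → 2 transitions (2 symbol, 0 ε)
  ad | a → 7 transitions (3 symbol, 4 ε)
  (ad | a)* → 11 transitions (3 symbol, 8 ε)
  a* → 5 transitions (1 symbol, 4 ε)
  a*d → 6 transitions (2 symbol, 4 ε)
  (a*d)* → 10 transitions (2 symbol, 8 ε)
  (a*d)*d → 11 transitions (3 symbol, 8 ε)
  ((a*d)*d)* → 15 transitions (3 symbol, 12 ε)
  d | (ad | a)* | ((a*d)*d)* → 33 transitions (7 symbol, 26 ε)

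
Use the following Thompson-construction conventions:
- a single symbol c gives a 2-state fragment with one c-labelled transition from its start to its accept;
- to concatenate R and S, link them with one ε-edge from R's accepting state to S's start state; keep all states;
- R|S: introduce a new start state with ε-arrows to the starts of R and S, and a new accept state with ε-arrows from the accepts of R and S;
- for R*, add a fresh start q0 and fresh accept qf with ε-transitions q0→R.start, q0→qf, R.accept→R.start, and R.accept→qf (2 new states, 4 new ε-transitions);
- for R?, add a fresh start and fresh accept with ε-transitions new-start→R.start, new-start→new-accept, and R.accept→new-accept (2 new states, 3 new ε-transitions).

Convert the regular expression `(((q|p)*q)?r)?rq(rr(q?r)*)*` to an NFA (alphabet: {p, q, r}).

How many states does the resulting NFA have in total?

34

Bottom-up over the parse tree:
Each of the 10 symbol leaves contributes a 2-state fragment.
  q|p → 6 states
  (q|p)* → 8 states
  (q|p)*q → 10 states
  ((q|p)*q)? → 12 states
  ((q|p)*q)?r → 14 states
  (((q|p)*q)?r)? → 16 states
  q? → 4 states
  q?r → 6 states
  (q?r)* → 8 states
  rr(q?r)* → 12 states
  (rr(q?r)*)* → 14 states
  (((q|p)*q)?r)?rq(rr(q?r)*)* → 34 states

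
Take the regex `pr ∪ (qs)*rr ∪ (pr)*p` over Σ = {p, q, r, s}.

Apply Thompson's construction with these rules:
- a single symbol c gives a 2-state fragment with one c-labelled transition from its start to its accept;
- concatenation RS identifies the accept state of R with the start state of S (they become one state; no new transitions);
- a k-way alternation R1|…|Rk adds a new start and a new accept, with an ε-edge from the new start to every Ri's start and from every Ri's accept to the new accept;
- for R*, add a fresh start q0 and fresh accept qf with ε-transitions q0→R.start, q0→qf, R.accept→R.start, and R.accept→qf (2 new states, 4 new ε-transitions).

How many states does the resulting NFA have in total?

18

Per subexpression:
Each of the 9 symbol leaves contributes a 2-state fragment.
  pr : 3 states
  qs : 3 states
  (qs)* : 5 states
  (qs)*rr : 7 states
  pr : 3 states
  (pr)* : 5 states
  (pr)*p : 6 states
  pr ∪ (qs)*rr ∪ (pr)*p : 18 states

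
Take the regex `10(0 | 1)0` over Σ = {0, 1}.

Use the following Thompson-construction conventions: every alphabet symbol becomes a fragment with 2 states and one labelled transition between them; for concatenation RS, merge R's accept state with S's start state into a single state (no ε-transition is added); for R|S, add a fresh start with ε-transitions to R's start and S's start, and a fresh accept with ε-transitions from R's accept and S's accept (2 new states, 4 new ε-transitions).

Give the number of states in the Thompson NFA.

Recursing over subexpressions:
Each of the 5 symbol leaves contributes a 2-state fragment.
  0 | 1 → 6 states
  10(0 | 1)0 → 9 states

9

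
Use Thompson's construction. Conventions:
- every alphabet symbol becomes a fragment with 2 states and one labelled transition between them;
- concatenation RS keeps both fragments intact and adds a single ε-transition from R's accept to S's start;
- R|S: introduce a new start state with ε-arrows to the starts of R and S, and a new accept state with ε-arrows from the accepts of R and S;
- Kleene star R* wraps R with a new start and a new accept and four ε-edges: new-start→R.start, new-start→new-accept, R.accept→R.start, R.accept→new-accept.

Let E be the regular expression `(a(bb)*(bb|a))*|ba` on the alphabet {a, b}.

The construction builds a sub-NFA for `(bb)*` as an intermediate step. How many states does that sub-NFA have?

6

Fragment for `(bb)*`:
Each of the 2 symbol leaves contributes a 2-state fragment.
  bb → 4 states
  (bb)* → 6 states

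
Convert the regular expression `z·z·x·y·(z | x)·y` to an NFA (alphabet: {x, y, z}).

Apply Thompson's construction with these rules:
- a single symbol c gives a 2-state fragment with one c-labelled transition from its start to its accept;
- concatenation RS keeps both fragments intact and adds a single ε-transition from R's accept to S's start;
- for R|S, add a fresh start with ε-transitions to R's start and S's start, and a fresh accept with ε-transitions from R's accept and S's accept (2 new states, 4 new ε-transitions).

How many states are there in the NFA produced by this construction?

16

By structural recursion:
Each of the 7 symbol leaves contributes a 2-state fragment.
  z | x — 6 states
  z·z·x·y·(z | x)·y — 16 states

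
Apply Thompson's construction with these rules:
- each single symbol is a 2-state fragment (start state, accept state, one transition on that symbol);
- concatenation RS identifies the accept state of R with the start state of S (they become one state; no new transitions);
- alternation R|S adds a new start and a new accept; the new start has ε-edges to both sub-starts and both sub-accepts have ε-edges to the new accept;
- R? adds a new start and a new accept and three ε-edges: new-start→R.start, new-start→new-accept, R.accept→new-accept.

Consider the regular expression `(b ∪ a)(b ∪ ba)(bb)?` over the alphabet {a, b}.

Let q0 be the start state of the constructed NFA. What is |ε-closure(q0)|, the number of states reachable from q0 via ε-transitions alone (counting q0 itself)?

3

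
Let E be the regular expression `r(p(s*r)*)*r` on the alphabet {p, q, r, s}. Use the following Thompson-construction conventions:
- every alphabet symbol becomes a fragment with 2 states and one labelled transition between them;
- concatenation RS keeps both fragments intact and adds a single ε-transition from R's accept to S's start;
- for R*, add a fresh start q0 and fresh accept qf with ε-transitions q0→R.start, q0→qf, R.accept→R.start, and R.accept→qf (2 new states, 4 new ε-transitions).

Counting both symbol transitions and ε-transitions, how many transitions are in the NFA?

Per subexpression:
Each of the 5 symbol leaves contributes 1 transition (1 symbol, 0 ε).
  s* — 5 transitions (1 symbol, 4 ε)
  s*r — 7 transitions (2 symbol, 5 ε)
  (s*r)* — 11 transitions (2 symbol, 9 ε)
  p(s*r)* — 13 transitions (3 symbol, 10 ε)
  (p(s*r)*)* — 17 transitions (3 symbol, 14 ε)
  r(p(s*r)*)*r — 21 transitions (5 symbol, 16 ε)

21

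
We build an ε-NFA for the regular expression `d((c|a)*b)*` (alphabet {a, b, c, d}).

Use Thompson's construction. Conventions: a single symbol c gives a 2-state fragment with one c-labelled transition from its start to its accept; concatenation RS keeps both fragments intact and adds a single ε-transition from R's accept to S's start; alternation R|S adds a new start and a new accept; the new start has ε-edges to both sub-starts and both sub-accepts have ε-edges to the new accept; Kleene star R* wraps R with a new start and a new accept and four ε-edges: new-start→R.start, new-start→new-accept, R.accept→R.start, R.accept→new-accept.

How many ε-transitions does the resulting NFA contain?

14

Recursing over subexpressions:
Each of the 4 symbol leaves contributes 0 ε-transitions.
  c|a : 4 ε-transitions
  (c|a)* : 8 ε-transitions
  (c|a)*b : 9 ε-transitions
  ((c|a)*b)* : 13 ε-transitions
  d((c|a)*b)* : 14 ε-transitions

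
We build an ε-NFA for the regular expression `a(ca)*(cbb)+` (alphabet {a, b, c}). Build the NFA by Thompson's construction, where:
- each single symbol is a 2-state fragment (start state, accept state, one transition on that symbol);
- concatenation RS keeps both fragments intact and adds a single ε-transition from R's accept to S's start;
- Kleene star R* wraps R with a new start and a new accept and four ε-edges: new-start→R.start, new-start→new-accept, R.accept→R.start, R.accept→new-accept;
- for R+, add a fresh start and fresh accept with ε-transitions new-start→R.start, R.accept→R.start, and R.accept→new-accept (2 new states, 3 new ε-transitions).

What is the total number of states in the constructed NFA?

16

Recursing over subexpressions:
Each of the 6 symbol leaves contributes a 2-state fragment.
  ca = 4 states
  (ca)* = 6 states
  cbb = 6 states
  (cbb)+ = 8 states
  a(ca)*(cbb)+ = 16 states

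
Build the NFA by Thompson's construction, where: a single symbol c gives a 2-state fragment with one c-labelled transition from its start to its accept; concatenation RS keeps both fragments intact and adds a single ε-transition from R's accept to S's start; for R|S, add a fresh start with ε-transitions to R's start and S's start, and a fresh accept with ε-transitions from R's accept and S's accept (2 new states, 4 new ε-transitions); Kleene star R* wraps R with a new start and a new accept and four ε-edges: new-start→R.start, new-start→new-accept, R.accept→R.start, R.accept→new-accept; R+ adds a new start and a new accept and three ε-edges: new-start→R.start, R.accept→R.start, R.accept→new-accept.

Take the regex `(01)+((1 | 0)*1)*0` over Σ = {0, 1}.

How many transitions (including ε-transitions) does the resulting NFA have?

25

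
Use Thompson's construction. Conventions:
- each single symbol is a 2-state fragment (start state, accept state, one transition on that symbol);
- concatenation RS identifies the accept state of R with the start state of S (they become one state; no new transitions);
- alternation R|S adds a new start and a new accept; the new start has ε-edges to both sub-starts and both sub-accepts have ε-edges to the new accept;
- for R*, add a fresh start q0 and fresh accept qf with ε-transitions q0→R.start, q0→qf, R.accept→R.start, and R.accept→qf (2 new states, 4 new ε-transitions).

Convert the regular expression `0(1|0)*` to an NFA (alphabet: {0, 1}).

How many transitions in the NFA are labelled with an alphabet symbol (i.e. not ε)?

3

Building bottom-up:
Each of the 3 symbol leaves contributes exactly 1 symbol transition.
  1|0 — 2 symbol transitions
  (1|0)* — 2 symbol transitions
  0(1|0)* — 3 symbol transitions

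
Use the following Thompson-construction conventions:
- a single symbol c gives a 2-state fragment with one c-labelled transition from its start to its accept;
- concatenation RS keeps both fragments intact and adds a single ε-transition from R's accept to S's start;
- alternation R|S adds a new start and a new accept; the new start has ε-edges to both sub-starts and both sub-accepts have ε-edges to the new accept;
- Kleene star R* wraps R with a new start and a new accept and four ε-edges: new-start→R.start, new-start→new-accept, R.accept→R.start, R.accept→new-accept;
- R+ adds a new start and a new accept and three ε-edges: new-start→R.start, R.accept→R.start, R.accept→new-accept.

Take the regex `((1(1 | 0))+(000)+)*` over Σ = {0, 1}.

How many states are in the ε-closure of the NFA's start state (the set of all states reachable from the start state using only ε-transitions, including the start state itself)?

Let C(F) = |ε-closure(F.start)| within fragment F, and note whether F accepts ε. Symbol fragments have C = 1 and do not accept ε. Then:
  1 | 0 : |closure| = 1 + 1 + 1 = 3 (the new accept is not ε-reachable since no branch accepts ε)
  1(1 | 0) : |closure| equals the left operand's closure size = 1 (its accept is not ε-reachable, so the closure stops there)
  (1(1 | 0))+ : |closure| = 1 + 1 = 2 (the body doesn't accept ε, so the new accept is not reached)
  000 : |closure| equals the left operand's closure size = 1 (its accept is not ε-reachable, so the closure stops there)
  (000)+ : |closure| = 1 + 1 = 2 (the body doesn't accept ε, so the new accept is not reached)
  (1(1 | 0))+(000)+ : |closure| equals the left operand's closure size = 2 (its accept is not ε-reachable, so the closure stops there)
  ((1(1 | 0))+(000)+)* : new start has ε-edges to the inner start and to the new accept, so |closure| = 2 + 2 = 4

4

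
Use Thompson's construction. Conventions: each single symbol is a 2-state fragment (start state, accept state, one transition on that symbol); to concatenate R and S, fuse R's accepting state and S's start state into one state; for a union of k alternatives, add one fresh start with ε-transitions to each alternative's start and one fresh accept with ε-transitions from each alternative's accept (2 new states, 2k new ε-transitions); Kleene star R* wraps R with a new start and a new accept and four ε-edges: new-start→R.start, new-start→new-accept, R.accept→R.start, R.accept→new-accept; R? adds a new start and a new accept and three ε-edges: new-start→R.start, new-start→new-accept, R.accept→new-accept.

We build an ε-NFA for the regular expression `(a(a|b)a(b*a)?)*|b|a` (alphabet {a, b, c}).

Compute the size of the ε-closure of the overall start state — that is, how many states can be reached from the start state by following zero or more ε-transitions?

7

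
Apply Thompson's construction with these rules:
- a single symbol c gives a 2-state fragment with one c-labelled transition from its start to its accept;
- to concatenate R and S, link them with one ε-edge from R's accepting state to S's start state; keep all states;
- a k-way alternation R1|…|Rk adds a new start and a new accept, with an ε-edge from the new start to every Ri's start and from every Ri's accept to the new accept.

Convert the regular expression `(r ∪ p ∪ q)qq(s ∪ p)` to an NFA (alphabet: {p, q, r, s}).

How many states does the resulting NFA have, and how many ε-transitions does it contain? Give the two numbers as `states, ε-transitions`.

Per subexpression:
Each of the 7 symbol leaves contributes 2 states and 0 ε-transitions.
  r ∪ p ∪ q = 8 states, 6 ε-transitions
  s ∪ p = 6 states, 4 ε-transitions
  (r ∪ p ∪ q)qq(s ∪ p) = 18 states, 13 ε-transitions

18, 13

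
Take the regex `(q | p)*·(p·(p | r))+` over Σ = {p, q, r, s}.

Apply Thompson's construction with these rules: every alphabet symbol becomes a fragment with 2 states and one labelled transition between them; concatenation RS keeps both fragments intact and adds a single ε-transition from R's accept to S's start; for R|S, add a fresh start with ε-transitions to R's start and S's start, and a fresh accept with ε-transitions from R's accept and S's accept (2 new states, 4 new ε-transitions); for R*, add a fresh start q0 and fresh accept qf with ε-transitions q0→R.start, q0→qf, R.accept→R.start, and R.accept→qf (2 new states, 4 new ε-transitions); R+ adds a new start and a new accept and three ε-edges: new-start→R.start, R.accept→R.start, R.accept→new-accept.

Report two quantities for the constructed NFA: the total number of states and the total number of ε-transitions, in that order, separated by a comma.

18, 17

Recursing over subexpressions:
Each of the 5 symbol leaves contributes 2 states and 0 ε-transitions.
  q | p : 6 states, 4 ε-transitions
  (q | p)* : 8 states, 8 ε-transitions
  p | r : 6 states, 4 ε-transitions
  p·(p | r) : 8 states, 5 ε-transitions
  (p·(p | r))+ : 10 states, 8 ε-transitions
  (q | p)*·(p·(p | r))+ : 18 states, 17 ε-transitions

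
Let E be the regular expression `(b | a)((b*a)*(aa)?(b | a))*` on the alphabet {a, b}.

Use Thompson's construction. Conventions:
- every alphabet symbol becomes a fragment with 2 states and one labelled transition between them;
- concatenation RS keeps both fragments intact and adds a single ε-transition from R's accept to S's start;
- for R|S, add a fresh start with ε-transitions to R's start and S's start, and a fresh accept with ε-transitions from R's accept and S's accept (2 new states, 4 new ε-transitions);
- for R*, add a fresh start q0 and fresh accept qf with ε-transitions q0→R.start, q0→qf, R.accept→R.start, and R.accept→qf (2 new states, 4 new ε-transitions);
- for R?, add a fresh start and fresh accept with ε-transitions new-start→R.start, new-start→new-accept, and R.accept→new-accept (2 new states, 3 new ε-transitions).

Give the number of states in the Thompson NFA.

By structural recursion:
Each of the 8 symbol leaves contributes a 2-state fragment.
  b | a = 6 states
  b* = 4 states
  b*a = 6 states
  (b*a)* = 8 states
  aa = 4 states
  (aa)? = 6 states
  b | a = 6 states
  (b*a)*(aa)?(b | a) = 20 states
  ((b*a)*(aa)?(b | a))* = 22 states
  (b | a)((b*a)*(aa)?(b | a))* = 28 states

28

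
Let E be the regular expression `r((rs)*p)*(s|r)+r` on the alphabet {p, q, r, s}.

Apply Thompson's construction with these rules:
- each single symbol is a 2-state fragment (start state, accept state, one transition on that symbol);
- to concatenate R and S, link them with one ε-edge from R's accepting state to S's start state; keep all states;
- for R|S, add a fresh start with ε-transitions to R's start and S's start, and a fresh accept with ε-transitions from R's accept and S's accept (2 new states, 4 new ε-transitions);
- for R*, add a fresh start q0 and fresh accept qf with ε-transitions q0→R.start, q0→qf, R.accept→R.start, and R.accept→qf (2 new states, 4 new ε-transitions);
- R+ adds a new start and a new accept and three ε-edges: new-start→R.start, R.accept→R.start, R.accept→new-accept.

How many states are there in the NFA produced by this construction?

22

Per subexpression:
Each of the 7 symbol leaves contributes a 2-state fragment.
  rs = 4 states
  (rs)* = 6 states
  (rs)*p = 8 states
  ((rs)*p)* = 10 states
  s|r = 6 states
  (s|r)+ = 8 states
  r((rs)*p)*(s|r)+r = 22 states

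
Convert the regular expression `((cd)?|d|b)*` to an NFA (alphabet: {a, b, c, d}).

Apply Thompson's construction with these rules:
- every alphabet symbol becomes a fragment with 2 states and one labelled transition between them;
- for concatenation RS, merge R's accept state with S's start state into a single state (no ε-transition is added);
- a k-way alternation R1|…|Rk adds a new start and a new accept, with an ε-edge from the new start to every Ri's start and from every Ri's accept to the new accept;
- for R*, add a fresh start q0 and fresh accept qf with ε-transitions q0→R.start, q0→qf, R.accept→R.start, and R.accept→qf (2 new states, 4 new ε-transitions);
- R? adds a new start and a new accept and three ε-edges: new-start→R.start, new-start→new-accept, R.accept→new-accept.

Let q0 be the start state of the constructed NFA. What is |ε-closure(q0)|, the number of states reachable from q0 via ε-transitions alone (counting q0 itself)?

9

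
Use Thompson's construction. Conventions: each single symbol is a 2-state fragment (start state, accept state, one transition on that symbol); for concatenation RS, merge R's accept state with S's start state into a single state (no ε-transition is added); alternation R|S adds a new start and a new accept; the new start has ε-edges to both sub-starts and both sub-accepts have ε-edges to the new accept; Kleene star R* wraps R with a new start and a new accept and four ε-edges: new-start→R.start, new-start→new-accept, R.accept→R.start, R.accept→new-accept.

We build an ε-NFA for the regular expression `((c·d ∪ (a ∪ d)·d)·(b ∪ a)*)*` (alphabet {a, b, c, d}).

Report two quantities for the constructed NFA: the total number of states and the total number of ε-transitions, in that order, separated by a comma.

Per subexpression:
Each of the 7 symbol leaves contributes 2 states and 0 ε-transitions.
  c·d : 3 states, 0 ε-transitions
  a ∪ d : 6 states, 4 ε-transitions
  (a ∪ d)·d : 7 states, 4 ε-transitions
  c·d ∪ (a ∪ d)·d : 12 states, 8 ε-transitions
  b ∪ a : 6 states, 4 ε-transitions
  (b ∪ a)* : 8 states, 8 ε-transitions
  (c·d ∪ (a ∪ d)·d)·(b ∪ a)* : 19 states, 16 ε-transitions
  ((c·d ∪ (a ∪ d)·d)·(b ∪ a)*)* : 21 states, 20 ε-transitions

21, 20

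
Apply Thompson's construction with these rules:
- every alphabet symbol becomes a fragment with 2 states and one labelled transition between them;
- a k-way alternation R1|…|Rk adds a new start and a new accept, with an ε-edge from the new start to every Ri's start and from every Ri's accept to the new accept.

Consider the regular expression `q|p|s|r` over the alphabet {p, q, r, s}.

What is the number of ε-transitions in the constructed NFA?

Recursing over subexpressions:
Each of the 4 symbol leaves contributes 0 ε-transitions.
  q|p|s|r → 8 ε-transitions

8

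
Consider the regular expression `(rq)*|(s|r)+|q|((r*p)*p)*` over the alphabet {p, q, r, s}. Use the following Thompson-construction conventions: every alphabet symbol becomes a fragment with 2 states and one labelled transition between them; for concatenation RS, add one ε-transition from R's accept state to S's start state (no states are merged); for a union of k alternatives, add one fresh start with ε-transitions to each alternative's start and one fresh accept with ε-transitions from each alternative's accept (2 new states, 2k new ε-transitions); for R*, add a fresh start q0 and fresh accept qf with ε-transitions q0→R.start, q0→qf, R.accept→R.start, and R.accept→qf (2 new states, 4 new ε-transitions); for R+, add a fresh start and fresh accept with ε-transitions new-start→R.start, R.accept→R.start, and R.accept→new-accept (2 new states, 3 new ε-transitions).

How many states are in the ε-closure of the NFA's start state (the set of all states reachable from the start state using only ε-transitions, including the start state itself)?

19

Work bottom-up. For each fragment F, track |ε-closure(F.start)| and whether F's accept lies in that closure (i.e. whether F accepts ε). A single-symbol fragment has closure size 1 and does not accept ε.
  rq — same as the first factor's closure: C = 1
  (rq)* — C = 1 (new start) + 1 (body) + 1 (new accept) = 3
  s|r — new start ε-reaches every alternative's start; none of them accept ε, so the new accept is not reached: C = 1 + 1 + 1 = 3
  (s|r)+ — new start ε-reaches only the body's start; the new accept needs a symbol first: C = 1 + 3 = 4
  r* — new start has ε-edges to the inner start and to the new accept, so C = 2 + 1 = 3
  r*p — the left operand accepts ε, so the closure extends into the next operand (via the concat ε-link); C = 3 + 1 = 4
  (r*p)* — new start has ε-edges to the inner start and to the new accept, so C = 2 + 4 = 6
  (r*p)*p — C = 6 + 1 = 7 (closure spills across the concat boundary because the left factor accepts ε)
  ((r*p)*p)* — the star's fresh start ε-reaches both the body's start and the fresh accept: C = 2 + 7 = 9
  (rq)*|(s|r)+|q|((r*p)*p)* — C = 1 (new start) + (3 + 4 + 1 + 9) + 1 (new accept, since some branch ε-reaches its own accept) = 19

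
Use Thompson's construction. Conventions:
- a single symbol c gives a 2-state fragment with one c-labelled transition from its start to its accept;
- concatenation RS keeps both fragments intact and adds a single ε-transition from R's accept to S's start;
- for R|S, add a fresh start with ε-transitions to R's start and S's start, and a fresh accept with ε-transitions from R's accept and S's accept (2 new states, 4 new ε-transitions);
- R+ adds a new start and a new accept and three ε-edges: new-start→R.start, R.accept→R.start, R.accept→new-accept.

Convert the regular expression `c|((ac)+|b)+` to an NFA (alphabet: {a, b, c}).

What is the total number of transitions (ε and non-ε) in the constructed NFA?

Per subexpression:
Each of the 4 symbol leaves contributes 1 transition (1 symbol, 0 ε).
  ac → 3 transitions (2 symbol, 1 ε)
  (ac)+ → 6 transitions (2 symbol, 4 ε)
  (ac)+|b → 11 transitions (3 symbol, 8 ε)
  ((ac)+|b)+ → 14 transitions (3 symbol, 11 ε)
  c|((ac)+|b)+ → 19 transitions (4 symbol, 15 ε)

19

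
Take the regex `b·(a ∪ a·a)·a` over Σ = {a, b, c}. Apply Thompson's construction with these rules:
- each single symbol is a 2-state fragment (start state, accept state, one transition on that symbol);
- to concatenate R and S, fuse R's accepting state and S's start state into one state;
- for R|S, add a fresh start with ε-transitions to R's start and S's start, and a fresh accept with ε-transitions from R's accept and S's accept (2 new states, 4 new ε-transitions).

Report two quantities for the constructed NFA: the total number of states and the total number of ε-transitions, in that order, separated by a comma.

9, 4

Building bottom-up:
Each of the 5 symbol leaves contributes 2 states and 0 ε-transitions.
  a·a = 3 states, 0 ε-transitions
  a ∪ a·a = 7 states, 4 ε-transitions
  b·(a ∪ a·a)·a = 9 states, 4 ε-transitions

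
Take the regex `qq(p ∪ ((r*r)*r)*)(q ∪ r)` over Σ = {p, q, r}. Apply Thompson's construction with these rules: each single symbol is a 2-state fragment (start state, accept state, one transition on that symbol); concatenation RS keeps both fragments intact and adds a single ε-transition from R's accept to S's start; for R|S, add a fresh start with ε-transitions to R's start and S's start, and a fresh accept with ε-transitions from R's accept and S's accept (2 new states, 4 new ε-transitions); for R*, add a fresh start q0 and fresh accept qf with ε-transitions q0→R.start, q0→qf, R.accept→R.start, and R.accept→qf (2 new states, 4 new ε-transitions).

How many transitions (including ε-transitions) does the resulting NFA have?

33

Recursing over subexpressions:
Each of the 8 symbol leaves contributes 1 transition (1 symbol, 0 ε).
  r* : 5 transitions (1 symbol, 4 ε)
  r*r : 7 transitions (2 symbol, 5 ε)
  (r*r)* : 11 transitions (2 symbol, 9 ε)
  (r*r)*r : 13 transitions (3 symbol, 10 ε)
  ((r*r)*r)* : 17 transitions (3 symbol, 14 ε)
  p ∪ ((r*r)*r)* : 22 transitions (4 symbol, 18 ε)
  q ∪ r : 6 transitions (2 symbol, 4 ε)
  qq(p ∪ ((r*r)*r)*)(q ∪ r) : 33 transitions (8 symbol, 25 ε)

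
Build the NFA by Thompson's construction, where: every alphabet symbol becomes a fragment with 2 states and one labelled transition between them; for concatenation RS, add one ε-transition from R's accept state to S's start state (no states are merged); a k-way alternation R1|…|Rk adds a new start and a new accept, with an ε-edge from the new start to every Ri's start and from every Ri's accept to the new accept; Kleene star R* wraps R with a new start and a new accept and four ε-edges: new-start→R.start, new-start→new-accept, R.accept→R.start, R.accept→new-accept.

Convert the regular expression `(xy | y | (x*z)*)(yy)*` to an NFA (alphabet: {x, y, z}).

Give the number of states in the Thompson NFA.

22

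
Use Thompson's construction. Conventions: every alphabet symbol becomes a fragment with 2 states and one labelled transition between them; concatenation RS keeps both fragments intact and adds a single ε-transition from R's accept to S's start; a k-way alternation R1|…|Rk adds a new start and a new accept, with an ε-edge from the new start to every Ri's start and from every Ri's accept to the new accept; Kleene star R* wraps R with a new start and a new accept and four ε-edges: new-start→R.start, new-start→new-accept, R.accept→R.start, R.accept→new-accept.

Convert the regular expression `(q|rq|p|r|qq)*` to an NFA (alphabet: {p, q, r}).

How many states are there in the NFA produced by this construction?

18

Recursing over subexpressions:
Each of the 7 symbol leaves contributes a 2-state fragment.
  rq = 4 states
  qq = 4 states
  q|rq|p|r|qq = 16 states
  (q|rq|p|r|qq)* = 18 states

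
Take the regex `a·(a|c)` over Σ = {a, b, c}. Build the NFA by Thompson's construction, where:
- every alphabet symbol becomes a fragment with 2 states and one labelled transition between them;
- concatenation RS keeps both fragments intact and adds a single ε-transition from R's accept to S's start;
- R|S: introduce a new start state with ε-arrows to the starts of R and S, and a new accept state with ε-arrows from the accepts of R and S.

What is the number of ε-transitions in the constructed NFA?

Building bottom-up:
Each of the 3 symbol leaves contributes 0 ε-transitions.
  a|c → 4 ε-transitions
  a·(a|c) → 5 ε-transitions

5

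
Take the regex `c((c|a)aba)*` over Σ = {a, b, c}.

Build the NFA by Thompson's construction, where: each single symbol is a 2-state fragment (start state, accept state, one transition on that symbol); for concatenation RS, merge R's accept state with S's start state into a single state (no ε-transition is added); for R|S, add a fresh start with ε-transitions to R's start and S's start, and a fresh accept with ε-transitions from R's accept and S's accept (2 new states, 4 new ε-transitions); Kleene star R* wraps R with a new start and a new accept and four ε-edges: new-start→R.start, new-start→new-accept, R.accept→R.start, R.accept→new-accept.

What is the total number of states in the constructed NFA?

Bottom-up over the parse tree:
Each of the 6 symbol leaves contributes a 2-state fragment.
  c|a → 6 states
  (c|a)aba → 9 states
  ((c|a)aba)* → 11 states
  c((c|a)aba)* → 12 states

12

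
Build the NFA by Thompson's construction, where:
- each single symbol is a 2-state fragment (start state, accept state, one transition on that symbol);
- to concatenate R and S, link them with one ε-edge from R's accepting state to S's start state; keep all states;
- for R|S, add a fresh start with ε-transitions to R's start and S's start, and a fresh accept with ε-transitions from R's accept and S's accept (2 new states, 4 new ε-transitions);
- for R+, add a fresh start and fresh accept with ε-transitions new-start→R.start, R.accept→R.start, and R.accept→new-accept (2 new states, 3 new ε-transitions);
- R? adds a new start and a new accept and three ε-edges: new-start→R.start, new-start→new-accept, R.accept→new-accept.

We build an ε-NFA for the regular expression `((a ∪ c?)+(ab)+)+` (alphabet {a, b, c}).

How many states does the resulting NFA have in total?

Building bottom-up:
Each of the 4 symbol leaves contributes a 2-state fragment.
  c? → 4 states
  a ∪ c? → 8 states
  (a ∪ c?)+ → 10 states
  ab → 4 states
  (ab)+ → 6 states
  (a ∪ c?)+(ab)+ → 16 states
  ((a ∪ c?)+(ab)+)+ → 18 states

18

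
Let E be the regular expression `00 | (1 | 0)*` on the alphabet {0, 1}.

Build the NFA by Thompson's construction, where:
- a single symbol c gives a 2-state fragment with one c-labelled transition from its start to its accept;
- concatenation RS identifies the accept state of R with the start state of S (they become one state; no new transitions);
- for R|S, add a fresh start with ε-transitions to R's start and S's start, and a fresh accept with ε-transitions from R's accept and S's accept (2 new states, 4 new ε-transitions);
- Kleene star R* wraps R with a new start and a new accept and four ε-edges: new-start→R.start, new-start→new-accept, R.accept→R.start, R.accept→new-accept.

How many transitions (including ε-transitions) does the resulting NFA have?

Building bottom-up:
Each of the 4 symbol leaves contributes 1 transition (1 symbol, 0 ε).
  00 = 2 transitions (2 symbol, 0 ε)
  1 | 0 = 6 transitions (2 symbol, 4 ε)
  (1 | 0)* = 10 transitions (2 symbol, 8 ε)
  00 | (1 | 0)* = 16 transitions (4 symbol, 12 ε)

16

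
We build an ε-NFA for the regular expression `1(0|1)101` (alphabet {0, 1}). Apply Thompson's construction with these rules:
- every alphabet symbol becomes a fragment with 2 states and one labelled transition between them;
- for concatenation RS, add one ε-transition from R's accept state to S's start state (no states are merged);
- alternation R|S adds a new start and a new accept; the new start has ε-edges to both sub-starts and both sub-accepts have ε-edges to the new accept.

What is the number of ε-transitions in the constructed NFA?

8

By structural recursion:
Each of the 6 symbol leaves contributes 0 ε-transitions.
  0|1 = 4 ε-transitions
  1(0|1)101 = 8 ε-transitions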